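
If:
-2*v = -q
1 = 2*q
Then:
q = 1/2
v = 1/4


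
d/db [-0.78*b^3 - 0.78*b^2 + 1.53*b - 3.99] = -2.34*b^2 - 1.56*b + 1.53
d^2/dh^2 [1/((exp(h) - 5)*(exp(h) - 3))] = 4*(exp(3*h) - 6*exp(2*h) + exp(h) + 30)*exp(h)/(exp(6*h) - 24*exp(5*h) + 237*exp(4*h) - 1232*exp(3*h) + 3555*exp(2*h) - 5400*exp(h) + 3375)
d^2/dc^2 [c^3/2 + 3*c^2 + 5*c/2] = 3*c + 6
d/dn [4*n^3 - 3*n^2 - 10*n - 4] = 12*n^2 - 6*n - 10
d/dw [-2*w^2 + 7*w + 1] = 7 - 4*w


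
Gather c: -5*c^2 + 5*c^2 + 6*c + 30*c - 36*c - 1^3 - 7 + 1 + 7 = 0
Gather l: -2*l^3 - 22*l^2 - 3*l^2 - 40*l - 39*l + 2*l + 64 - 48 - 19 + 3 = -2*l^3 - 25*l^2 - 77*l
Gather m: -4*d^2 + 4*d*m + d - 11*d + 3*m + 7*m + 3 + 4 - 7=-4*d^2 - 10*d + m*(4*d + 10)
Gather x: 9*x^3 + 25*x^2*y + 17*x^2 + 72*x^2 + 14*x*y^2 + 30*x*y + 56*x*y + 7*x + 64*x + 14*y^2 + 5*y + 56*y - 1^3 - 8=9*x^3 + x^2*(25*y + 89) + x*(14*y^2 + 86*y + 71) + 14*y^2 + 61*y - 9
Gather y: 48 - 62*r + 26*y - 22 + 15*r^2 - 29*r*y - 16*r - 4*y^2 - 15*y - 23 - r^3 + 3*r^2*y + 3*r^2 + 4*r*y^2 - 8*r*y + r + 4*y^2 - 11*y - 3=-r^3 + 18*r^2 + 4*r*y^2 - 77*r + y*(3*r^2 - 37*r)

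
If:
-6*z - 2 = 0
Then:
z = -1/3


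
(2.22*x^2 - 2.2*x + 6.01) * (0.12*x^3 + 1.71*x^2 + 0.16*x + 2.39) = 0.2664*x^5 + 3.5322*x^4 - 2.6856*x^3 + 15.2309*x^2 - 4.2964*x + 14.3639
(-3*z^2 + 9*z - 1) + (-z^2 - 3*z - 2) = -4*z^2 + 6*z - 3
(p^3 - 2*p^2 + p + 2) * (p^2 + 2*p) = p^5 - 3*p^3 + 4*p^2 + 4*p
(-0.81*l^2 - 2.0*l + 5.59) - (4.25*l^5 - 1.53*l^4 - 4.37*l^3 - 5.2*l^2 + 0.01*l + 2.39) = -4.25*l^5 + 1.53*l^4 + 4.37*l^3 + 4.39*l^2 - 2.01*l + 3.2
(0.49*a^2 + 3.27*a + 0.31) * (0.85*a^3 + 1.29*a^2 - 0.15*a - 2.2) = 0.4165*a^5 + 3.4116*a^4 + 4.4083*a^3 - 1.1686*a^2 - 7.2405*a - 0.682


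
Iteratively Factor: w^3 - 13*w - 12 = (w - 4)*(w^2 + 4*w + 3) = (w - 4)*(w + 1)*(w + 3)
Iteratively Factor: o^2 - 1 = (o - 1)*(o + 1)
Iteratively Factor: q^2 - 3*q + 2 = (q - 2)*(q - 1)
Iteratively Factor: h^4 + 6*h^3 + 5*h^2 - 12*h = (h)*(h^3 + 6*h^2 + 5*h - 12) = h*(h + 3)*(h^2 + 3*h - 4) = h*(h + 3)*(h + 4)*(h - 1)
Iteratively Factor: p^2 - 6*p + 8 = (p - 2)*(p - 4)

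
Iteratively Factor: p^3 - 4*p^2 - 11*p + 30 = (p - 5)*(p^2 + p - 6) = (p - 5)*(p + 3)*(p - 2)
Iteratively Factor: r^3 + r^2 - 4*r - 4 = (r - 2)*(r^2 + 3*r + 2) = (r - 2)*(r + 1)*(r + 2)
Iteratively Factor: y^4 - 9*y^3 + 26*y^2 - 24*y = (y - 3)*(y^3 - 6*y^2 + 8*y) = (y - 4)*(y - 3)*(y^2 - 2*y) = (y - 4)*(y - 3)*(y - 2)*(y)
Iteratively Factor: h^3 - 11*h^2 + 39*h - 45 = (h - 3)*(h^2 - 8*h + 15) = (h - 3)^2*(h - 5)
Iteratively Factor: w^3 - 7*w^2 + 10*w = (w - 5)*(w^2 - 2*w) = (w - 5)*(w - 2)*(w)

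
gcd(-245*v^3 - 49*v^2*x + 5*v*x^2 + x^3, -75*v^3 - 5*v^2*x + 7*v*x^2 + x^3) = 5*v + x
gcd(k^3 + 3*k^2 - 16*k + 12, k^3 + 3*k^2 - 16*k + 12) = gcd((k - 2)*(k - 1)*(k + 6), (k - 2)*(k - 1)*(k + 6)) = k^3 + 3*k^2 - 16*k + 12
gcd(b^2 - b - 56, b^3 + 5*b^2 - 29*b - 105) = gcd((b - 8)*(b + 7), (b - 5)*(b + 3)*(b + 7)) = b + 7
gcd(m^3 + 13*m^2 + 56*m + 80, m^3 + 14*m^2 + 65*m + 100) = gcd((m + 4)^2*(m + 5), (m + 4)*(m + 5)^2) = m^2 + 9*m + 20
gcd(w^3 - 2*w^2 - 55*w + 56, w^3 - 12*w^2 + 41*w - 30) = w - 1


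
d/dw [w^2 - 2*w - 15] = 2*w - 2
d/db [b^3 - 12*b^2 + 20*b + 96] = 3*b^2 - 24*b + 20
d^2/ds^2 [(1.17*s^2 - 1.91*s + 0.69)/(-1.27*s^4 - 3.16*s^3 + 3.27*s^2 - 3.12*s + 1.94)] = (-11.322558*s^8 + 8.79500400000001*s^7 + 67.301282*s^6 + 39.401598*s^5 - 194.901246*s^4 + 76.1546300000001*s^3 + 79.556286*s^2 - 55.841868*s + 9.635844)/(2.048383*s^12 + 15.290292*s^11 + 22.222587*s^10 - 32.087744*s^9 + 8.52123899999999*s^8 + 70.377972*s^7 - 201.091659*s^6 + 266.523768*s^5 - 258.148914*s^4 + 184.806192*s^3 - 93.575124*s^2 + 35.227296*s - 7.301384)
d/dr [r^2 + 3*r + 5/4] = 2*r + 3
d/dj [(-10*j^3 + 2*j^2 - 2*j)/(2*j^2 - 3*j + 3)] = 2*(-10*j^4 + 30*j^3 - 46*j^2 + 6*j - 3)/(4*j^4 - 12*j^3 + 21*j^2 - 18*j + 9)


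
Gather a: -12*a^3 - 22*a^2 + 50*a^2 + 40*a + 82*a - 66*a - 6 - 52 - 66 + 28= -12*a^3 + 28*a^2 + 56*a - 96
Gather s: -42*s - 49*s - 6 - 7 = -91*s - 13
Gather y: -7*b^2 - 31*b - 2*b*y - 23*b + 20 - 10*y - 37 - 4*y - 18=-7*b^2 - 54*b + y*(-2*b - 14) - 35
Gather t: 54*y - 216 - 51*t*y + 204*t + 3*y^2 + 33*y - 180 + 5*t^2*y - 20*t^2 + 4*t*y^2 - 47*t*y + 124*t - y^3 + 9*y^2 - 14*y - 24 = t^2*(5*y - 20) + t*(4*y^2 - 98*y + 328) - y^3 + 12*y^2 + 73*y - 420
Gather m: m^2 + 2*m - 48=m^2 + 2*m - 48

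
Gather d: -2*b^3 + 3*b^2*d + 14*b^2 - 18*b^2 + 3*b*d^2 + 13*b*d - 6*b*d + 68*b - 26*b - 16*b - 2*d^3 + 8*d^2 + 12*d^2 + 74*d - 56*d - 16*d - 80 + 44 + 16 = -2*b^3 - 4*b^2 + 26*b - 2*d^3 + d^2*(3*b + 20) + d*(3*b^2 + 7*b + 2) - 20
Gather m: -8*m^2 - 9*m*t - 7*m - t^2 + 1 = -8*m^2 + m*(-9*t - 7) - t^2 + 1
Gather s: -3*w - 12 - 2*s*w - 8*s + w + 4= s*(-2*w - 8) - 2*w - 8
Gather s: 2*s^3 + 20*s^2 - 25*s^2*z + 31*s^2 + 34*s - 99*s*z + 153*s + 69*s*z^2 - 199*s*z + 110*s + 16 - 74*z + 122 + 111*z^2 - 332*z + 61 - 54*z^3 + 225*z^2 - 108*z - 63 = 2*s^3 + s^2*(51 - 25*z) + s*(69*z^2 - 298*z + 297) - 54*z^3 + 336*z^2 - 514*z + 136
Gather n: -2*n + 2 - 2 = -2*n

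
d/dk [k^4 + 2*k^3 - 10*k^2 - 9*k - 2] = 4*k^3 + 6*k^2 - 20*k - 9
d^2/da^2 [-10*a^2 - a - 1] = -20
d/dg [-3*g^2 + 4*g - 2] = 4 - 6*g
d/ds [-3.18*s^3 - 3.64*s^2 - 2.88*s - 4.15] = -9.54*s^2 - 7.28*s - 2.88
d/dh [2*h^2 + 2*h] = 4*h + 2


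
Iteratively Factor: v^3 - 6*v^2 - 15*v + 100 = (v - 5)*(v^2 - v - 20) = (v - 5)*(v + 4)*(v - 5)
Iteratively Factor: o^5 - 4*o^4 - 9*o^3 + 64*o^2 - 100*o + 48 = (o - 2)*(o^4 - 2*o^3 - 13*o^2 + 38*o - 24) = (o - 3)*(o - 2)*(o^3 + o^2 - 10*o + 8) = (o - 3)*(o - 2)^2*(o^2 + 3*o - 4) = (o - 3)*(o - 2)^2*(o - 1)*(o + 4)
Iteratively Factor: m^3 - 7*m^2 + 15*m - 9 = (m - 3)*(m^2 - 4*m + 3) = (m - 3)*(m - 1)*(m - 3)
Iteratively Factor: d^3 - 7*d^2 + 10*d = (d - 5)*(d^2 - 2*d) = (d - 5)*(d - 2)*(d)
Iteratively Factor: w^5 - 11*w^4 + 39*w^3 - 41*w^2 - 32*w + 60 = (w - 5)*(w^4 - 6*w^3 + 9*w^2 + 4*w - 12) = (w - 5)*(w - 2)*(w^3 - 4*w^2 + w + 6) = (w - 5)*(w - 3)*(w - 2)*(w^2 - w - 2) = (w - 5)*(w - 3)*(w - 2)^2*(w + 1)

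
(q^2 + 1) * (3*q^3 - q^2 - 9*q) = 3*q^5 - q^4 - 6*q^3 - q^2 - 9*q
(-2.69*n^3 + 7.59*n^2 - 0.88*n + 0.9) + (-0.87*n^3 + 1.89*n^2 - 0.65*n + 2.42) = -3.56*n^3 + 9.48*n^2 - 1.53*n + 3.32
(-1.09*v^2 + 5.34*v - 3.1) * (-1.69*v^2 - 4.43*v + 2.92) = 1.8421*v^4 - 4.1959*v^3 - 21.6*v^2 + 29.3258*v - 9.052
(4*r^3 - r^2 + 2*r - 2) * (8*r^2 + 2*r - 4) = 32*r^5 - 2*r^3 - 8*r^2 - 12*r + 8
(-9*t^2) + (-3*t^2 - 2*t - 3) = -12*t^2 - 2*t - 3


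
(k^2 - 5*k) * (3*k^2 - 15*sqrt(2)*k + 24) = 3*k^4 - 15*sqrt(2)*k^3 - 15*k^3 + 24*k^2 + 75*sqrt(2)*k^2 - 120*k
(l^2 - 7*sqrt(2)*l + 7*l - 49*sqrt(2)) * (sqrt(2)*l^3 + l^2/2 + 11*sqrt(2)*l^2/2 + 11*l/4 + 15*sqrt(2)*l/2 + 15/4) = sqrt(2)*l^5 - 27*l^4/2 + 25*sqrt(2)*l^4/2 - 675*l^3/4 + 85*sqrt(2)*l^3/2 - 621*l^2 + 35*sqrt(2)*l^2/4 - 2835*l/4 - 161*sqrt(2)*l - 735*sqrt(2)/4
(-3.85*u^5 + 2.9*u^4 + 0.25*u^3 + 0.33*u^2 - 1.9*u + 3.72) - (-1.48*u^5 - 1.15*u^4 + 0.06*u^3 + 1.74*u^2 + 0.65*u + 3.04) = -2.37*u^5 + 4.05*u^4 + 0.19*u^3 - 1.41*u^2 - 2.55*u + 0.68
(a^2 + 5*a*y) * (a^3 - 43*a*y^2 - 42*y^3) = a^5 + 5*a^4*y - 43*a^3*y^2 - 257*a^2*y^3 - 210*a*y^4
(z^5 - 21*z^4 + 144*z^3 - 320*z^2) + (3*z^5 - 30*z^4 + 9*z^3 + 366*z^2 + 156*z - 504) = 4*z^5 - 51*z^4 + 153*z^3 + 46*z^2 + 156*z - 504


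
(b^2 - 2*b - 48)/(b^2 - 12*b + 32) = (b + 6)/(b - 4)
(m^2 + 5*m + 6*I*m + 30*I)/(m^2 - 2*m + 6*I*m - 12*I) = (m + 5)/(m - 2)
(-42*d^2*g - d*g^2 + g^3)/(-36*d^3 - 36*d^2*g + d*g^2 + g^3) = g*(7*d - g)/(6*d^2 + 5*d*g - g^2)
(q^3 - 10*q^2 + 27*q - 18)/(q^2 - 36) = (q^2 - 4*q + 3)/(q + 6)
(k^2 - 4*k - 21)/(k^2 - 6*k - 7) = (k + 3)/(k + 1)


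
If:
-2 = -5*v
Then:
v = 2/5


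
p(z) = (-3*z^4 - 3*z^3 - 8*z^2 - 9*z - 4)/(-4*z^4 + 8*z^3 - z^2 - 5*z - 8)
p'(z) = (-12*z^3 - 9*z^2 - 16*z - 9)/(-4*z^4 + 8*z^3 - z^2 - 5*z - 8) + (16*z^3 - 24*z^2 + 2*z + 5)*(-3*z^4 - 3*z^3 - 8*z^2 - 9*z - 4)/(-4*z^4 + 8*z^3 - z^2 - 5*z - 8)^2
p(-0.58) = 0.16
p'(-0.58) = 0.22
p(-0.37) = 0.25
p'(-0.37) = 0.54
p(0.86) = 2.09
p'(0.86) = 3.83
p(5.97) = 1.39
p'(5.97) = -0.17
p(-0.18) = 0.37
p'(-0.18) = 0.69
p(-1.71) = 0.30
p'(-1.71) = -0.11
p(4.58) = 1.75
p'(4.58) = -0.39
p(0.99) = 2.65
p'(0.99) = 4.80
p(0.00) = 0.50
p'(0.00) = 0.81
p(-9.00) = 0.56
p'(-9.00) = -0.02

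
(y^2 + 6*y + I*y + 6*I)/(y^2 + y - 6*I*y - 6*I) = (y^2 + y*(6 + I) + 6*I)/(y^2 + y*(1 - 6*I) - 6*I)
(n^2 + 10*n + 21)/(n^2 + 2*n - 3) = (n + 7)/(n - 1)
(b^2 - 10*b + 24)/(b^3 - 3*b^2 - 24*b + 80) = (b - 6)/(b^2 + b - 20)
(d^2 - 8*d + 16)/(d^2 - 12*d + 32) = (d - 4)/(d - 8)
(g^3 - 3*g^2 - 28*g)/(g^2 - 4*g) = (g^2 - 3*g - 28)/(g - 4)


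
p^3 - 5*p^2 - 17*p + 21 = (p - 7)*(p - 1)*(p + 3)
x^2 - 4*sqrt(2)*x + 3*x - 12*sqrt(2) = (x + 3)*(x - 4*sqrt(2))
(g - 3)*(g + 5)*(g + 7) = g^3 + 9*g^2 - g - 105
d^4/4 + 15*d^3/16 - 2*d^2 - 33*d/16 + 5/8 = (d/4 + 1/4)*(d - 2)*(d - 1/4)*(d + 5)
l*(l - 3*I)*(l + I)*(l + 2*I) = l^4 + 7*l^2 + 6*I*l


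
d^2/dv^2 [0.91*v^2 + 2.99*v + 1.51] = 1.82000000000000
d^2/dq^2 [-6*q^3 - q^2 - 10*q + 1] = -36*q - 2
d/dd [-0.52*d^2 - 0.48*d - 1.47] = -1.04*d - 0.48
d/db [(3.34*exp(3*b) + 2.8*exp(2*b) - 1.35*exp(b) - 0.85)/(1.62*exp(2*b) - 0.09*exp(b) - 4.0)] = (5.4108*exp(4*b) - 0.6012*exp(3*b) - 38.145*exp(2*b) - 19.646*exp(b) + 5.3235)*exp(b)/(2.6244*exp(4*b) - 0.2916*exp(3*b) - 12.9519*exp(2*b) + 0.72*exp(b) + 16.0)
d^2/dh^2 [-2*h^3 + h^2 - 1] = 2 - 12*h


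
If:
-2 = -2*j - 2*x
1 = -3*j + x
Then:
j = 0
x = 1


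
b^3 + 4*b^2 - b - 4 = (b - 1)*(b + 1)*(b + 4)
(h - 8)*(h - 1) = h^2 - 9*h + 8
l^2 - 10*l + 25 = (l - 5)^2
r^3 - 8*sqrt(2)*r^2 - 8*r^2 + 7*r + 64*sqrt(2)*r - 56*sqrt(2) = (r - 7)*(r - 1)*(r - 8*sqrt(2))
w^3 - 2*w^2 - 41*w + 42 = (w - 7)*(w - 1)*(w + 6)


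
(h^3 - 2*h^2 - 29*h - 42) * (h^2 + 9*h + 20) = h^5 + 7*h^4 - 27*h^3 - 343*h^2 - 958*h - 840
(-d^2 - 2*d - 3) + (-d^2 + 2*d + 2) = -2*d^2 - 1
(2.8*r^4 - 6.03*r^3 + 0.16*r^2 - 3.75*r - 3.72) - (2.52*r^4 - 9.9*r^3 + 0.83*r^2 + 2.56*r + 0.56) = 0.28*r^4 + 3.87*r^3 - 0.67*r^2 - 6.31*r - 4.28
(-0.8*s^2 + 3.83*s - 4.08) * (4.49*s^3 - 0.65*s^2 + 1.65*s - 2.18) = -3.592*s^5 + 17.7167*s^4 - 22.1287*s^3 + 10.7155*s^2 - 15.0814*s + 8.8944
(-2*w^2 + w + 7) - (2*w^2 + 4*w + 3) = -4*w^2 - 3*w + 4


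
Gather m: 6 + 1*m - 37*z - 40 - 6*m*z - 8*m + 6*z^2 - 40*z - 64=m*(-6*z - 7) + 6*z^2 - 77*z - 98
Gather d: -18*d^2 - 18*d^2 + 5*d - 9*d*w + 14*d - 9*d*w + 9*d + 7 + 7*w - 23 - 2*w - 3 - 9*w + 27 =-36*d^2 + d*(28 - 18*w) - 4*w + 8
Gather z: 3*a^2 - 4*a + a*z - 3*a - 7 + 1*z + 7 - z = 3*a^2 + a*z - 7*a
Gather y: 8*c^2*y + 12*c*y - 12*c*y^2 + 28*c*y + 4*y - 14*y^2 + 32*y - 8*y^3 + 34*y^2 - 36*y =-8*y^3 + y^2*(20 - 12*c) + y*(8*c^2 + 40*c)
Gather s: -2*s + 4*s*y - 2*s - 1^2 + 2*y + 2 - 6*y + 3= s*(4*y - 4) - 4*y + 4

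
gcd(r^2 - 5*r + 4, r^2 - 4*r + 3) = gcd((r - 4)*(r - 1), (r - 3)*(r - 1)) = r - 1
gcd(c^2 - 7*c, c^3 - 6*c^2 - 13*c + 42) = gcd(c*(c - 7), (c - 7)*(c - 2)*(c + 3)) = c - 7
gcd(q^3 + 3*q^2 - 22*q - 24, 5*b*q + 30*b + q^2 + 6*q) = q + 6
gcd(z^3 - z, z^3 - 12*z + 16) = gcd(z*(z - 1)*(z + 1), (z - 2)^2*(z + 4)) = 1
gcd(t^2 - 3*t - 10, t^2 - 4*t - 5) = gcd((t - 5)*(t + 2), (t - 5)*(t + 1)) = t - 5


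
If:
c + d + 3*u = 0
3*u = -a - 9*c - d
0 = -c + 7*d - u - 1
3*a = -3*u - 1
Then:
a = -19/69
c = 19/552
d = 77/552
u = -4/69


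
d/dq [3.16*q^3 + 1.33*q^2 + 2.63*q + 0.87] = 9.48*q^2 + 2.66*q + 2.63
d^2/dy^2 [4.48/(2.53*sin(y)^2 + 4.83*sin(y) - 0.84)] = (-114.704128*sin(y)^4 - 164.235456*sin(y)^3 + 29.459136*sin(y)^2 + 310.294656*sin(y) + 228.068736)/(2.53*sin(y)^2 + 4.83*sin(y) - 0.84)^3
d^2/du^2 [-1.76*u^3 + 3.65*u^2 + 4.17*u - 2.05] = 7.3 - 10.56*u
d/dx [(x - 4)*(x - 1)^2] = 3*(x - 3)*(x - 1)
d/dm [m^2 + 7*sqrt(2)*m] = 2*m + 7*sqrt(2)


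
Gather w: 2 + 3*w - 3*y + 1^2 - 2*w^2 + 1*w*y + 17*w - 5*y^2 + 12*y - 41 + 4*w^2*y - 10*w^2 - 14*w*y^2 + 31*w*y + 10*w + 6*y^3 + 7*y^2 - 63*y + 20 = w^2*(4*y - 12) + w*(-14*y^2 + 32*y + 30) + 6*y^3 + 2*y^2 - 54*y - 18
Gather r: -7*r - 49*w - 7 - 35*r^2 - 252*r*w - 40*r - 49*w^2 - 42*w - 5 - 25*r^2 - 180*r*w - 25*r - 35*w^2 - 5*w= -60*r^2 + r*(-432*w - 72) - 84*w^2 - 96*w - 12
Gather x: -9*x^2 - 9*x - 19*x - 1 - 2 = -9*x^2 - 28*x - 3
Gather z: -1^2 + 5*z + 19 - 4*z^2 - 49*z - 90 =-4*z^2 - 44*z - 72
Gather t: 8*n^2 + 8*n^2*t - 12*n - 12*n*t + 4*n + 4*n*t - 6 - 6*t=8*n^2 - 8*n + t*(8*n^2 - 8*n - 6) - 6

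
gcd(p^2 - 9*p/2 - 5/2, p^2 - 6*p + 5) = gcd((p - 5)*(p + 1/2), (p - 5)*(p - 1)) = p - 5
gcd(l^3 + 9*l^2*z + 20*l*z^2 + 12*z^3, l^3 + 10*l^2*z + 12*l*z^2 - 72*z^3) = l + 6*z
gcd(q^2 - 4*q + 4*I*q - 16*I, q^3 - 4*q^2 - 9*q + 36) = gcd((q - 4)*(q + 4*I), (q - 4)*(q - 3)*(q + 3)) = q - 4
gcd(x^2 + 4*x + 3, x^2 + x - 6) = x + 3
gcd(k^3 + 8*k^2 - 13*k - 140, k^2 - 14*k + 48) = 1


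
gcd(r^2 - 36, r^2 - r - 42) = r + 6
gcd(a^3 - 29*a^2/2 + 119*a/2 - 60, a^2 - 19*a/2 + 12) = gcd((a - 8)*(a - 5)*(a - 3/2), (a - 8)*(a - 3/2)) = a^2 - 19*a/2 + 12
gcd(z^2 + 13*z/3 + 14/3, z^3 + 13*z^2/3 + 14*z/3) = z^2 + 13*z/3 + 14/3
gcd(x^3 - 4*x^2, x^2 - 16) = x - 4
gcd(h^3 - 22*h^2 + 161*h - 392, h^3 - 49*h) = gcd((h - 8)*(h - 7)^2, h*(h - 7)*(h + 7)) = h - 7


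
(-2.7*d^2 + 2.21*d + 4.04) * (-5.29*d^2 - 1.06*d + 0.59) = 14.283*d^4 - 8.8289*d^3 - 25.3072*d^2 - 2.9785*d + 2.3836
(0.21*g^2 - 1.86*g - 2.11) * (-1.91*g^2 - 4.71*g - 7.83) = -0.4011*g^4 + 2.5635*g^3 + 11.1464*g^2 + 24.5019*g + 16.5213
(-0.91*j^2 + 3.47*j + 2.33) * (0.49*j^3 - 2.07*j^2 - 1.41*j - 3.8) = -0.4459*j^5 + 3.584*j^4 - 4.7581*j^3 - 6.2578*j^2 - 16.4713*j - 8.854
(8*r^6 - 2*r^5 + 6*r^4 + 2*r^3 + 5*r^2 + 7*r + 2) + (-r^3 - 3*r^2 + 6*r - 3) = 8*r^6 - 2*r^5 + 6*r^4 + r^3 + 2*r^2 + 13*r - 1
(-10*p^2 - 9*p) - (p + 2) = -10*p^2 - 10*p - 2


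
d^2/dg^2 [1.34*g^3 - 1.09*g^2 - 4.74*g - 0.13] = 8.04*g - 2.18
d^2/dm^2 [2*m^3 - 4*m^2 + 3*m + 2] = 12*m - 8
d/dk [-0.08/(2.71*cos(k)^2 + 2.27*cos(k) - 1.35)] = -(0.4336*cos(k) + 0.1816)*sin(k)/(2.71*cos(k)^2 + 2.27*cos(k) - 1.35)^2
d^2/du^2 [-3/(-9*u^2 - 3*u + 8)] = 54*(-9*u^2 - 3*u + (6*u + 1)^2 + 8)/(9*u^2 + 3*u - 8)^3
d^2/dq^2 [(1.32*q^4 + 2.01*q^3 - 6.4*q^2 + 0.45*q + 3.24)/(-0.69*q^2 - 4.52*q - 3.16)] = (-1.256904*q^6 - 24.700896*q^5 - 179.077536*q^4 - 415.375314*q^3 - 423.41004*q^2 - 175.168728*q + 22.41056)/(0.328509*q^6 + 6.455916*q^5 + 46.804356*q^4 + 151.477856*q^3 + 214.350384*q^2 + 135.404736*q + 31.554496)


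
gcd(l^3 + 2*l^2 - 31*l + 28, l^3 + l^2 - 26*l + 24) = l^2 - 5*l + 4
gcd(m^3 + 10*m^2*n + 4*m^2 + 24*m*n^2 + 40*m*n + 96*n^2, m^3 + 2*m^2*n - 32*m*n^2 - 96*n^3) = m + 4*n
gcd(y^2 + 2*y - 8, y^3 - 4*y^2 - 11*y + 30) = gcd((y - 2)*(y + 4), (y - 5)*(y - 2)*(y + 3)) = y - 2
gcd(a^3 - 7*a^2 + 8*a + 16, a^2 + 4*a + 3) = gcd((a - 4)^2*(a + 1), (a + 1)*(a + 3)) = a + 1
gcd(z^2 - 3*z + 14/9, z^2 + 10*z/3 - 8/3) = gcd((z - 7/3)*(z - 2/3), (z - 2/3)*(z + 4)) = z - 2/3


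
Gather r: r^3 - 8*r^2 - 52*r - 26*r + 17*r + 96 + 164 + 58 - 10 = r^3 - 8*r^2 - 61*r + 308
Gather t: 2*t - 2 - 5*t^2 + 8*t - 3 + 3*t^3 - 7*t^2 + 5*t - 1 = 3*t^3 - 12*t^2 + 15*t - 6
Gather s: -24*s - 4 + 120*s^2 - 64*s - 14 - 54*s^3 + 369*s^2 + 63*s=-54*s^3 + 489*s^2 - 25*s - 18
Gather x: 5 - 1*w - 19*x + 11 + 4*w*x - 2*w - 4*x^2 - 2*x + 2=-3*w - 4*x^2 + x*(4*w - 21) + 18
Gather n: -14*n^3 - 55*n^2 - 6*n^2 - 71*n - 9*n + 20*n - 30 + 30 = -14*n^3 - 61*n^2 - 60*n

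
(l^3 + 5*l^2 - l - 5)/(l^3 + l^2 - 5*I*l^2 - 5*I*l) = (l^2 + 4*l - 5)/(l*(l - 5*I))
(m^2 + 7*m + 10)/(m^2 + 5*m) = (m + 2)/m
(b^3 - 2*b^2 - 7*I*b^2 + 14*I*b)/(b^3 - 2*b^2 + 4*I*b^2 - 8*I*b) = (b - 7*I)/(b + 4*I)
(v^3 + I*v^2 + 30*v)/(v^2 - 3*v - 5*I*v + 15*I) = v*(v + 6*I)/(v - 3)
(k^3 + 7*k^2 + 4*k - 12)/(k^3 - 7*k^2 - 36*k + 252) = (k^2 + k - 2)/(k^2 - 13*k + 42)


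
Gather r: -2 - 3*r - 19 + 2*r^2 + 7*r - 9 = 2*r^2 + 4*r - 30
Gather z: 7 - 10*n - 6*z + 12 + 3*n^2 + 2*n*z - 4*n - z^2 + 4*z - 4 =3*n^2 - 14*n - z^2 + z*(2*n - 2) + 15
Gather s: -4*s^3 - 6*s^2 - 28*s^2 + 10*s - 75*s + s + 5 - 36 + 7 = -4*s^3 - 34*s^2 - 64*s - 24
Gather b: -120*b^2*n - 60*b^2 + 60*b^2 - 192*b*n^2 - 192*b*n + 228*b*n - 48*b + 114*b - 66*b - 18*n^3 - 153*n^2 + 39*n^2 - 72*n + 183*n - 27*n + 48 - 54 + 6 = -120*b^2*n + b*(-192*n^2 + 36*n) - 18*n^3 - 114*n^2 + 84*n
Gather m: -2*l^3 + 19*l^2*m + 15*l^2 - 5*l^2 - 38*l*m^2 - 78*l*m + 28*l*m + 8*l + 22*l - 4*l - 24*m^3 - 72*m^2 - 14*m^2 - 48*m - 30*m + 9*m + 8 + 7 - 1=-2*l^3 + 10*l^2 + 26*l - 24*m^3 + m^2*(-38*l - 86) + m*(19*l^2 - 50*l - 69) + 14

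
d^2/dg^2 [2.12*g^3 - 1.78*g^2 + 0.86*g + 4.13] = 12.72*g - 3.56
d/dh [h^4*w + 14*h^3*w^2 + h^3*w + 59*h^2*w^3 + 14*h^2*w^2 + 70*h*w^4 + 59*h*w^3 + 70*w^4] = w*(4*h^3 + 42*h^2*w + 3*h^2 + 118*h*w^2 + 28*h*w + 70*w^3 + 59*w^2)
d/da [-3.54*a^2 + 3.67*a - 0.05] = 3.67 - 7.08*a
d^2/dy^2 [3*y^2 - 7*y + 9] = 6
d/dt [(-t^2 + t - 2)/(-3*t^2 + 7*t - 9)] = (-4*t^2 + 6*t + 5)/(9*t^4 - 42*t^3 + 103*t^2 - 126*t + 81)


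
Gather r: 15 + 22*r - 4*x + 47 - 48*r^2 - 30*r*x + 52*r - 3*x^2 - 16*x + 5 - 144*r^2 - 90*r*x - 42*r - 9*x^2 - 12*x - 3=-192*r^2 + r*(32 - 120*x) - 12*x^2 - 32*x + 64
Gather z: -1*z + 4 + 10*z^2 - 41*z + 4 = 10*z^2 - 42*z + 8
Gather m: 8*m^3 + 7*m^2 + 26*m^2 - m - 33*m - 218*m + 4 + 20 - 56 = 8*m^3 + 33*m^2 - 252*m - 32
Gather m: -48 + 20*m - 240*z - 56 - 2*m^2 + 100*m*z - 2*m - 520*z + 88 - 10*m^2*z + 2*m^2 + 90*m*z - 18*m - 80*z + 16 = -10*m^2*z + 190*m*z - 840*z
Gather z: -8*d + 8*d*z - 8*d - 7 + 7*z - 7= -16*d + z*(8*d + 7) - 14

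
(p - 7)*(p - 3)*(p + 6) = p^3 - 4*p^2 - 39*p + 126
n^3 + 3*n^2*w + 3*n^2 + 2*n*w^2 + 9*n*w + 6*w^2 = (n + 3)*(n + w)*(n + 2*w)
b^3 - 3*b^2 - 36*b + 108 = (b - 6)*(b - 3)*(b + 6)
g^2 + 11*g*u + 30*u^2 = (g + 5*u)*(g + 6*u)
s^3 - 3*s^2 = s^2*(s - 3)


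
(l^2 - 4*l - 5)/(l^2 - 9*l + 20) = (l + 1)/(l - 4)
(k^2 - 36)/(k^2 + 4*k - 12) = (k - 6)/(k - 2)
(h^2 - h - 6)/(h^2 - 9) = (h + 2)/(h + 3)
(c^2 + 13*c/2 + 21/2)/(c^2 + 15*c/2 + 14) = (c + 3)/(c + 4)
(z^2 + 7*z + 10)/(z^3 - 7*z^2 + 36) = (z + 5)/(z^2 - 9*z + 18)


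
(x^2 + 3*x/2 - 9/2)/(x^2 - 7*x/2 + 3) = (x + 3)/(x - 2)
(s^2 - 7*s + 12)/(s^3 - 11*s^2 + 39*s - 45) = (s - 4)/(s^2 - 8*s + 15)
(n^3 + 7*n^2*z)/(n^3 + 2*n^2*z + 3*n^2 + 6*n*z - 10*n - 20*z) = n^2*(n + 7*z)/(n^3 + 2*n^2*z + 3*n^2 + 6*n*z - 10*n - 20*z)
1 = 1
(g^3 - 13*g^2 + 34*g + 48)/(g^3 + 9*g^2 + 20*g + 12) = (g^2 - 14*g + 48)/(g^2 + 8*g + 12)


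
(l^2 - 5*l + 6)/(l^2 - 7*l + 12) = (l - 2)/(l - 4)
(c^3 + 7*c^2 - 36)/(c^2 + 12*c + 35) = (c^3 + 7*c^2 - 36)/(c^2 + 12*c + 35)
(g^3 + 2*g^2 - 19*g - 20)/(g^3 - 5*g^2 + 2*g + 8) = (g + 5)/(g - 2)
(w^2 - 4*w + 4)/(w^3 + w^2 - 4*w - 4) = (w - 2)/(w^2 + 3*w + 2)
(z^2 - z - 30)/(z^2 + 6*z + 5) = (z - 6)/(z + 1)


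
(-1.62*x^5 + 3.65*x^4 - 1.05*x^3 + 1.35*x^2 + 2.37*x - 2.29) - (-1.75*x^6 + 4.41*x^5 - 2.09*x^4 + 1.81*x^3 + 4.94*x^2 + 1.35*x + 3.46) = 1.75*x^6 - 6.03*x^5 + 5.74*x^4 - 2.86*x^3 - 3.59*x^2 + 1.02*x - 5.75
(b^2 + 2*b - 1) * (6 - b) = -b^3 + 4*b^2 + 13*b - 6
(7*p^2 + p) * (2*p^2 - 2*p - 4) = 14*p^4 - 12*p^3 - 30*p^2 - 4*p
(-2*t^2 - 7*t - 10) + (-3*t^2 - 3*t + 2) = -5*t^2 - 10*t - 8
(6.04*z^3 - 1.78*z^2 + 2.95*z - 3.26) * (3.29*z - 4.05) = 19.8716*z^4 - 30.3182*z^3 + 16.9145*z^2 - 22.6729*z + 13.203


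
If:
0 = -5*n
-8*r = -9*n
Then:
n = 0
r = 0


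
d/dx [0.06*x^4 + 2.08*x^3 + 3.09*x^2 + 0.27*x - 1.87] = 0.24*x^3 + 6.24*x^2 + 6.18*x + 0.27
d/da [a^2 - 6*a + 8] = 2*a - 6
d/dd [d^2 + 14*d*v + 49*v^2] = 2*d + 14*v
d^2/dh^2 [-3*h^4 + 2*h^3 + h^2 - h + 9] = -36*h^2 + 12*h + 2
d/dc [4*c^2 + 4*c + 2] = 8*c + 4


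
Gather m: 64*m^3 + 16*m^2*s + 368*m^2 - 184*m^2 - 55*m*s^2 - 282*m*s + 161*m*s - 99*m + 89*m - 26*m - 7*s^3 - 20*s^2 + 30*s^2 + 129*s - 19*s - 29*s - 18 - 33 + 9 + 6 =64*m^3 + m^2*(16*s + 184) + m*(-55*s^2 - 121*s - 36) - 7*s^3 + 10*s^2 + 81*s - 36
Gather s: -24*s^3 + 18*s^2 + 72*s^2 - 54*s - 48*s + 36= -24*s^3 + 90*s^2 - 102*s + 36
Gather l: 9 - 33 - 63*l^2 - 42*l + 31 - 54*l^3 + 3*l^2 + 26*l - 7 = -54*l^3 - 60*l^2 - 16*l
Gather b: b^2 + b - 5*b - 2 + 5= b^2 - 4*b + 3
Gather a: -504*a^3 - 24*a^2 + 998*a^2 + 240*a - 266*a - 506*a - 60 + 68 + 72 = -504*a^3 + 974*a^2 - 532*a + 80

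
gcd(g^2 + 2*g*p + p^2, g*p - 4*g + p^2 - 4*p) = g + p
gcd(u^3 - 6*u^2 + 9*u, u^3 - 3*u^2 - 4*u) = u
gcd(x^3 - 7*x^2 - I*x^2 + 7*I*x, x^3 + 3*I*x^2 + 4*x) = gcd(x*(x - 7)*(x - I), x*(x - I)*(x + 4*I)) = x^2 - I*x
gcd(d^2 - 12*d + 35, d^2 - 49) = d - 7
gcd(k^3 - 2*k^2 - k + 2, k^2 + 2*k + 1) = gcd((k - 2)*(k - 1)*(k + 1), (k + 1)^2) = k + 1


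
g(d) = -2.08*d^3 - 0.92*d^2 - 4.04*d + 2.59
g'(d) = -6.24*d^2 - 1.84*d - 4.04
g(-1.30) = 10.86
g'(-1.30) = -12.19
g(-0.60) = 5.13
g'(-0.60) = -5.18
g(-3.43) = 89.56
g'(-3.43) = -71.14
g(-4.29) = 167.21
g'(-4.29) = -110.99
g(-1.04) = 8.14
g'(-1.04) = -8.88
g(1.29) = -8.62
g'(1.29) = -16.80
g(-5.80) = 400.91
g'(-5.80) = -203.28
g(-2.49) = 39.06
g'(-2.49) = -38.15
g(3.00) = -73.97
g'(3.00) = -65.72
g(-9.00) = 1480.75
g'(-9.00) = -492.92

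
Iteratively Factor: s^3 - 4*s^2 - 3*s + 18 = (s + 2)*(s^2 - 6*s + 9) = (s - 3)*(s + 2)*(s - 3)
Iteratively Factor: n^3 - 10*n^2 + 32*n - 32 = (n - 2)*(n^2 - 8*n + 16) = (n - 4)*(n - 2)*(n - 4)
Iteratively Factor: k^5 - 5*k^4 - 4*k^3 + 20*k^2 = (k)*(k^4 - 5*k^3 - 4*k^2 + 20*k) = k^2*(k^3 - 5*k^2 - 4*k + 20) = k^2*(k - 2)*(k^2 - 3*k - 10) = k^2*(k - 2)*(k + 2)*(k - 5)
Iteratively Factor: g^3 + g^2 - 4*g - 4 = (g - 2)*(g^2 + 3*g + 2) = (g - 2)*(g + 2)*(g + 1)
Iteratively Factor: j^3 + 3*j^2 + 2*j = (j + 1)*(j^2 + 2*j) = (j + 1)*(j + 2)*(j)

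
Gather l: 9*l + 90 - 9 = 9*l + 81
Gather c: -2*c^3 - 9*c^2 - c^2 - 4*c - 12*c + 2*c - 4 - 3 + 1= -2*c^3 - 10*c^2 - 14*c - 6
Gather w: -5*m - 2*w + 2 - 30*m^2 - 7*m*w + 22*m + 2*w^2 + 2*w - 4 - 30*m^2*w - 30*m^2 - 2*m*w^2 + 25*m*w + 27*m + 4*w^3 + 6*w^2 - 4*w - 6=-60*m^2 + 44*m + 4*w^3 + w^2*(8 - 2*m) + w*(-30*m^2 + 18*m - 4) - 8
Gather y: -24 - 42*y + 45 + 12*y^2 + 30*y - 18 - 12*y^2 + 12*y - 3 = 0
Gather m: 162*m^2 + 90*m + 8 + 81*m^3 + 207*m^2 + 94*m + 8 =81*m^3 + 369*m^2 + 184*m + 16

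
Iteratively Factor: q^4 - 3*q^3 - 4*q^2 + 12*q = (q)*(q^3 - 3*q^2 - 4*q + 12) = q*(q + 2)*(q^2 - 5*q + 6) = q*(q - 3)*(q + 2)*(q - 2)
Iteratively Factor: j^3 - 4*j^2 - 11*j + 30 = (j + 3)*(j^2 - 7*j + 10) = (j - 2)*(j + 3)*(j - 5)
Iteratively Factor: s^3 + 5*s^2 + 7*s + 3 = (s + 1)*(s^2 + 4*s + 3) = (s + 1)^2*(s + 3)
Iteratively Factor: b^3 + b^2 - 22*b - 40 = (b + 4)*(b^2 - 3*b - 10) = (b + 2)*(b + 4)*(b - 5)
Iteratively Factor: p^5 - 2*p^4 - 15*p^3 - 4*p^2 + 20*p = (p)*(p^4 - 2*p^3 - 15*p^2 - 4*p + 20) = p*(p + 2)*(p^3 - 4*p^2 - 7*p + 10) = p*(p + 2)^2*(p^2 - 6*p + 5) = p*(p - 1)*(p + 2)^2*(p - 5)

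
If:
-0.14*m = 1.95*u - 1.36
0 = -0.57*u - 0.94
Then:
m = 32.68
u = -1.65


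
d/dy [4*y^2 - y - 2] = 8*y - 1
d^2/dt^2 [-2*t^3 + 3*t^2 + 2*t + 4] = 6 - 12*t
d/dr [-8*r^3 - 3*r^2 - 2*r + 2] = -24*r^2 - 6*r - 2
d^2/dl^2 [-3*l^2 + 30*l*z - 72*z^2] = -6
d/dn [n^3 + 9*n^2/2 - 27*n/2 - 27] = 3*n^2 + 9*n - 27/2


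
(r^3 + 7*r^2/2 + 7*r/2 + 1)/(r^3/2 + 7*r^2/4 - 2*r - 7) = 2*(2*r^2 + 3*r + 1)/(2*r^2 + 3*r - 14)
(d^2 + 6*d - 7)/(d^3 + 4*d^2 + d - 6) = (d + 7)/(d^2 + 5*d + 6)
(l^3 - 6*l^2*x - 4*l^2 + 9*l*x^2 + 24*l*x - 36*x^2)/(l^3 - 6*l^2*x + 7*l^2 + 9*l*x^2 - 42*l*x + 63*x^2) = (l - 4)/(l + 7)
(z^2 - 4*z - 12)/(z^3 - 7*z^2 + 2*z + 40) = (z - 6)/(z^2 - 9*z + 20)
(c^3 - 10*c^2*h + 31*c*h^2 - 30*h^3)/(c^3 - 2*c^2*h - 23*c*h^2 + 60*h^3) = (c^2 - 7*c*h + 10*h^2)/(c^2 + c*h - 20*h^2)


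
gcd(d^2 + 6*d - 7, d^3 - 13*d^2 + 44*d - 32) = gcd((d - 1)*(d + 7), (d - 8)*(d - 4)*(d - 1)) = d - 1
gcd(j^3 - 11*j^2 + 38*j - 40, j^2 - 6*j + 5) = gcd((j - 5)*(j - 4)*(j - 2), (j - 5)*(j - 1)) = j - 5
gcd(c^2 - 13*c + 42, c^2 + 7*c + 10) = 1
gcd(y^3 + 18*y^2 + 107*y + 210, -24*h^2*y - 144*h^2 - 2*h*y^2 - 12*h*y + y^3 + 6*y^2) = y + 6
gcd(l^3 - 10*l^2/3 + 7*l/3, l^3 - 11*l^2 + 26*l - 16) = l - 1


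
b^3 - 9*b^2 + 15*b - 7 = (b - 7)*(b - 1)^2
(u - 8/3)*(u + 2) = u^2 - 2*u/3 - 16/3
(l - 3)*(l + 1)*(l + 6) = l^3 + 4*l^2 - 15*l - 18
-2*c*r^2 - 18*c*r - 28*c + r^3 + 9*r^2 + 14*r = (-2*c + r)*(r + 2)*(r + 7)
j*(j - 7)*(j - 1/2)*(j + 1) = j^4 - 13*j^3/2 - 4*j^2 + 7*j/2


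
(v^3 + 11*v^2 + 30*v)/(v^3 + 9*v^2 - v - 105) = v*(v + 6)/(v^2 + 4*v - 21)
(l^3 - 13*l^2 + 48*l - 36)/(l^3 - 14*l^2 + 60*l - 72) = (l - 1)/(l - 2)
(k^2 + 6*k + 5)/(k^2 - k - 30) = (k + 1)/(k - 6)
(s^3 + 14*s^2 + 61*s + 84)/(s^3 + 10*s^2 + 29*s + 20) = (s^2 + 10*s + 21)/(s^2 + 6*s + 5)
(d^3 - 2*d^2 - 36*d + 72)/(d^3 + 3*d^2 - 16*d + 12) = (d - 6)/(d - 1)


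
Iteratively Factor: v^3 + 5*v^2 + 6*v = (v + 3)*(v^2 + 2*v) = (v + 2)*(v + 3)*(v)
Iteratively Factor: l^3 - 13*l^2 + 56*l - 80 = (l - 4)*(l^2 - 9*l + 20) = (l - 5)*(l - 4)*(l - 4)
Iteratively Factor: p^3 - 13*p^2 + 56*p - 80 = (p - 4)*(p^2 - 9*p + 20) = (p - 4)^2*(p - 5)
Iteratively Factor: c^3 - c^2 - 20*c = (c - 5)*(c^2 + 4*c) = c*(c - 5)*(c + 4)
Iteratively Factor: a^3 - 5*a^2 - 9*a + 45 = (a + 3)*(a^2 - 8*a + 15) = (a - 5)*(a + 3)*(a - 3)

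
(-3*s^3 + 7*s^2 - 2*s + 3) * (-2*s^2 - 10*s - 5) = 6*s^5 + 16*s^4 - 51*s^3 - 21*s^2 - 20*s - 15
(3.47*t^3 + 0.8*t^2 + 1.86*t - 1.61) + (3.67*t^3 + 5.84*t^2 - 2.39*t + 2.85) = 7.14*t^3 + 6.64*t^2 - 0.53*t + 1.24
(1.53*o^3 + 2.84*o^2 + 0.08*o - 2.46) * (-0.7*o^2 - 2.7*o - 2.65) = -1.071*o^5 - 6.119*o^4 - 11.7785*o^3 - 6.02*o^2 + 6.43*o + 6.519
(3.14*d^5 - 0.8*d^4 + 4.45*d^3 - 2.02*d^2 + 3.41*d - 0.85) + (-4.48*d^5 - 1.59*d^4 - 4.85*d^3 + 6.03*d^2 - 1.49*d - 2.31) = -1.34*d^5 - 2.39*d^4 - 0.399999999999999*d^3 + 4.01*d^2 + 1.92*d - 3.16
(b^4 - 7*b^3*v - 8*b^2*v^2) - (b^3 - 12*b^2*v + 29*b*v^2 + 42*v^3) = b^4 - 7*b^3*v - b^3 - 8*b^2*v^2 + 12*b^2*v - 29*b*v^2 - 42*v^3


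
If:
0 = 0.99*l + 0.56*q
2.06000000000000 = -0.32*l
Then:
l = -6.44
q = 11.38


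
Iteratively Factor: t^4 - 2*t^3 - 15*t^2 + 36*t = (t - 3)*(t^3 + t^2 - 12*t) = t*(t - 3)*(t^2 + t - 12) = t*(t - 3)*(t + 4)*(t - 3)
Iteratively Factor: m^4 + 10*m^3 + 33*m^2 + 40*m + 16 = (m + 4)*(m^3 + 6*m^2 + 9*m + 4) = (m + 1)*(m + 4)*(m^2 + 5*m + 4) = (m + 1)*(m + 4)^2*(m + 1)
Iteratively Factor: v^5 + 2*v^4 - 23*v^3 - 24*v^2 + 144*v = (v + 4)*(v^4 - 2*v^3 - 15*v^2 + 36*v) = (v - 3)*(v + 4)*(v^3 + v^2 - 12*v) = (v - 3)*(v + 4)^2*(v^2 - 3*v) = v*(v - 3)*(v + 4)^2*(v - 3)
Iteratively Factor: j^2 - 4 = (j - 2)*(j + 2)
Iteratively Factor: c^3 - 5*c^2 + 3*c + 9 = (c + 1)*(c^2 - 6*c + 9) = (c - 3)*(c + 1)*(c - 3)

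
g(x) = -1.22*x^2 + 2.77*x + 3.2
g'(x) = 2.77 - 2.44*x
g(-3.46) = -20.99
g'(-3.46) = 11.21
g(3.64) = -2.88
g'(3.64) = -6.11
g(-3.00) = -16.09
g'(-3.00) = 10.09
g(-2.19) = -8.72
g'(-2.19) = 8.11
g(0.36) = 4.04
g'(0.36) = 1.89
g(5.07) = -14.12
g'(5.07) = -9.60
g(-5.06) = -42.05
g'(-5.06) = 15.12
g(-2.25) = -9.21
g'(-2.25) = 8.26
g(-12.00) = -205.72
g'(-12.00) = 32.05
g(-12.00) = -205.72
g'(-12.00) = 32.05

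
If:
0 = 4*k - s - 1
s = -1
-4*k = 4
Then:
No Solution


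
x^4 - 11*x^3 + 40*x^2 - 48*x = x*(x - 4)^2*(x - 3)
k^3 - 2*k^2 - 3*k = k*(k - 3)*(k + 1)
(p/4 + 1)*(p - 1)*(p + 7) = p^3/4 + 5*p^2/2 + 17*p/4 - 7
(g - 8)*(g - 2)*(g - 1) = g^3 - 11*g^2 + 26*g - 16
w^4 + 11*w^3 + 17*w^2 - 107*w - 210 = (w - 3)*(w + 2)*(w + 5)*(w + 7)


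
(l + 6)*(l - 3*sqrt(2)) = l^2 - 3*sqrt(2)*l + 6*l - 18*sqrt(2)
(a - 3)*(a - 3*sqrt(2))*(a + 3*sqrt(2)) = a^3 - 3*a^2 - 18*a + 54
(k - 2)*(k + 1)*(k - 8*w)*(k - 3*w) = k^4 - 11*k^3*w - k^3 + 24*k^2*w^2 + 11*k^2*w - 2*k^2 - 24*k*w^2 + 22*k*w - 48*w^2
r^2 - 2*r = r*(r - 2)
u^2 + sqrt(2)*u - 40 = (u - 4*sqrt(2))*(u + 5*sqrt(2))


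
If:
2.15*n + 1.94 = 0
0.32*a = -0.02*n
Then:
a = 0.06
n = -0.90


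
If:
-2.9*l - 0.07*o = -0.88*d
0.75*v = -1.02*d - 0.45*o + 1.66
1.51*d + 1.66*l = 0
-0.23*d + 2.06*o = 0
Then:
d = 0.00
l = 0.00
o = 0.00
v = 2.21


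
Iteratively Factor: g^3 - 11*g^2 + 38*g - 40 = (g - 2)*(g^2 - 9*g + 20) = (g - 4)*(g - 2)*(g - 5)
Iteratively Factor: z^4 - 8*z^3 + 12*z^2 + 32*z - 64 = (z - 4)*(z^3 - 4*z^2 - 4*z + 16) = (z - 4)*(z - 2)*(z^2 - 2*z - 8) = (z - 4)^2*(z - 2)*(z + 2)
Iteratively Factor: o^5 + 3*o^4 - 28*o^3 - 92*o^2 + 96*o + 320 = (o + 4)*(o^4 - o^3 - 24*o^2 + 4*o + 80) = (o - 2)*(o + 4)*(o^3 + o^2 - 22*o - 40) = (o - 2)*(o + 4)^2*(o^2 - 3*o - 10) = (o - 2)*(o + 2)*(o + 4)^2*(o - 5)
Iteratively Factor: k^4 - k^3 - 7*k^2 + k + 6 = (k - 1)*(k^3 - 7*k - 6) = (k - 1)*(k + 2)*(k^2 - 2*k - 3) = (k - 3)*(k - 1)*(k + 2)*(k + 1)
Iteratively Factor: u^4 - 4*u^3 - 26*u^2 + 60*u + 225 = (u + 3)*(u^3 - 7*u^2 - 5*u + 75) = (u + 3)^2*(u^2 - 10*u + 25) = (u - 5)*(u + 3)^2*(u - 5)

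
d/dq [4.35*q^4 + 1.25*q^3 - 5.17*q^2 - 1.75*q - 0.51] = 17.4*q^3 + 3.75*q^2 - 10.34*q - 1.75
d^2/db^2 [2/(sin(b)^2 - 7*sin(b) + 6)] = 2*(-4*sin(b)^3 + 17*sin(b)^2 - 2*sin(b) - 86)/((sin(b) - 6)^3*(sin(b) - 1)^2)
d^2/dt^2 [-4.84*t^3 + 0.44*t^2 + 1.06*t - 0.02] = 0.88 - 29.04*t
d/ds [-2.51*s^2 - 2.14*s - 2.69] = -5.02*s - 2.14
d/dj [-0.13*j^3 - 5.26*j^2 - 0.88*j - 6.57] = -0.39*j^2 - 10.52*j - 0.88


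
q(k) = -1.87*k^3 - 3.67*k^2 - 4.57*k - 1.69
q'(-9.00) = -392.92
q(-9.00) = 1105.40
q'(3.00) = -77.08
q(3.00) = -98.92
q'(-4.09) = -68.39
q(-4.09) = 83.55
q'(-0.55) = -2.23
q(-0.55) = 0.02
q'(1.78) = -35.41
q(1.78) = -32.00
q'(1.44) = -26.77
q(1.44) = -21.46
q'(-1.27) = -4.30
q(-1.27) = 2.03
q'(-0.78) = -2.26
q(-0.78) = 0.53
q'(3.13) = -82.50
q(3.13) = -109.29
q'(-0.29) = -2.91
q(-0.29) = -0.63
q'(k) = -5.61*k^2 - 7.34*k - 4.57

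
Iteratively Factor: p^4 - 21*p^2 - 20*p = (p + 4)*(p^3 - 4*p^2 - 5*p) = (p + 1)*(p + 4)*(p^2 - 5*p) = p*(p + 1)*(p + 4)*(p - 5)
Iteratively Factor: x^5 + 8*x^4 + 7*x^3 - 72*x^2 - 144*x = (x + 4)*(x^4 + 4*x^3 - 9*x^2 - 36*x) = (x + 4)^2*(x^3 - 9*x) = (x - 3)*(x + 4)^2*(x^2 + 3*x) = (x - 3)*(x + 3)*(x + 4)^2*(x)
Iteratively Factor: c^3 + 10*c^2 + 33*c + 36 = (c + 3)*(c^2 + 7*c + 12) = (c + 3)^2*(c + 4)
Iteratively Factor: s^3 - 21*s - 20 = (s + 4)*(s^2 - 4*s - 5) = (s - 5)*(s + 4)*(s + 1)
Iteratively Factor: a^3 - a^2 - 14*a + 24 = (a - 3)*(a^2 + 2*a - 8) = (a - 3)*(a - 2)*(a + 4)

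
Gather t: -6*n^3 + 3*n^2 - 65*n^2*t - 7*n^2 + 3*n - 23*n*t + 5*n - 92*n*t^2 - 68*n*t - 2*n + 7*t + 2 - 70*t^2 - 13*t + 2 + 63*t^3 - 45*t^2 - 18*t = -6*n^3 - 4*n^2 + 6*n + 63*t^3 + t^2*(-92*n - 115) + t*(-65*n^2 - 91*n - 24) + 4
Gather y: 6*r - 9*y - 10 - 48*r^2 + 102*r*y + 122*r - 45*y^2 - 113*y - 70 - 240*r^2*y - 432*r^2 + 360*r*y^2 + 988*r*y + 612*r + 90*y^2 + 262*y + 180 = -480*r^2 + 740*r + y^2*(360*r + 45) + y*(-240*r^2 + 1090*r + 140) + 100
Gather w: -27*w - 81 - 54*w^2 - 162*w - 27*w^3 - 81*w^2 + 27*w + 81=-27*w^3 - 135*w^2 - 162*w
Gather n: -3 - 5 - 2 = -10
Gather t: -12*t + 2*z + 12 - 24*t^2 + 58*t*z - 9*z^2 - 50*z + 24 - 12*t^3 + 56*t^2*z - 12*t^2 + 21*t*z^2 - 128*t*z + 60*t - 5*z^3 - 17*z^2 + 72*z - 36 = -12*t^3 + t^2*(56*z - 36) + t*(21*z^2 - 70*z + 48) - 5*z^3 - 26*z^2 + 24*z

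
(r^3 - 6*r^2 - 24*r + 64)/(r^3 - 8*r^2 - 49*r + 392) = (r^2 + 2*r - 8)/(r^2 - 49)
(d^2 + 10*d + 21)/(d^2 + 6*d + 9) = (d + 7)/(d + 3)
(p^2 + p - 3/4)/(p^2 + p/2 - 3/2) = (p - 1/2)/(p - 1)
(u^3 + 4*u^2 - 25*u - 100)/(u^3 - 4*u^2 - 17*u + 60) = (u + 5)/(u - 3)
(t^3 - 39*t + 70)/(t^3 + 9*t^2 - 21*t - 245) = (t - 2)/(t + 7)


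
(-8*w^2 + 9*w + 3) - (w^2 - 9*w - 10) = -9*w^2 + 18*w + 13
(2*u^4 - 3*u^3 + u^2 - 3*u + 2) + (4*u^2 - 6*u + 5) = 2*u^4 - 3*u^3 + 5*u^2 - 9*u + 7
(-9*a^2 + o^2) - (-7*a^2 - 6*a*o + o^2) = -2*a^2 + 6*a*o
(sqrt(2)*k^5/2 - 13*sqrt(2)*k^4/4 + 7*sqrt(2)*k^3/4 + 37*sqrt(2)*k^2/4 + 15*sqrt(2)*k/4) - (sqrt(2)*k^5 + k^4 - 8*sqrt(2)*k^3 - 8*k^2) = -sqrt(2)*k^5/2 - 13*sqrt(2)*k^4/4 - k^4 + 39*sqrt(2)*k^3/4 + 8*k^2 + 37*sqrt(2)*k^2/4 + 15*sqrt(2)*k/4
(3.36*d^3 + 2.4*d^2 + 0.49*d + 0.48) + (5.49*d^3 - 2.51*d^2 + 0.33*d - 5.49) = 8.85*d^3 - 0.11*d^2 + 0.82*d - 5.01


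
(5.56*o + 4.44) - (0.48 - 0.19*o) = 5.75*o + 3.96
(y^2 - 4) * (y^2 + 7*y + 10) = y^4 + 7*y^3 + 6*y^2 - 28*y - 40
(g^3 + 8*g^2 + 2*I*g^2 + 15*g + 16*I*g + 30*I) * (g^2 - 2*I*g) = g^5 + 8*g^4 + 19*g^3 + 32*g^2 + 60*g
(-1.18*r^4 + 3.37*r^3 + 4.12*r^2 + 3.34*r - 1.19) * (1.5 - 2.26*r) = 2.6668*r^5 - 9.3862*r^4 - 4.2562*r^3 - 1.3684*r^2 + 7.6994*r - 1.785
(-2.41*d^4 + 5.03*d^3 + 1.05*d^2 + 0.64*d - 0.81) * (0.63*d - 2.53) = -1.5183*d^5 + 9.2662*d^4 - 12.0644*d^3 - 2.2533*d^2 - 2.1295*d + 2.0493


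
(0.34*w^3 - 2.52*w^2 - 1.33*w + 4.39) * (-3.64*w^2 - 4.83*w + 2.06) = -1.2376*w^5 + 7.5306*w^4 + 17.7132*w^3 - 14.7469*w^2 - 23.9435*w + 9.0434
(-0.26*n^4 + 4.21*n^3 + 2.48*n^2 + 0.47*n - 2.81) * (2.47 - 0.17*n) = 0.0442*n^5 - 1.3579*n^4 + 9.9771*n^3 + 6.0457*n^2 + 1.6386*n - 6.9407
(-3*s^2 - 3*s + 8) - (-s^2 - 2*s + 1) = -2*s^2 - s + 7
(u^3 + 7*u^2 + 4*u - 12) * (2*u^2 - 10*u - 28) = 2*u^5 + 4*u^4 - 90*u^3 - 260*u^2 + 8*u + 336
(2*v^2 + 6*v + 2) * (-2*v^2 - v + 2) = -4*v^4 - 14*v^3 - 6*v^2 + 10*v + 4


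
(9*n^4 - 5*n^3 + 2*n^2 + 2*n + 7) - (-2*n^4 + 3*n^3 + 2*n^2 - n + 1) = 11*n^4 - 8*n^3 + 3*n + 6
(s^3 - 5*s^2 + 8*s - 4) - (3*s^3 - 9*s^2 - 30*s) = -2*s^3 + 4*s^2 + 38*s - 4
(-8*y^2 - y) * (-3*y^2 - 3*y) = 24*y^4 + 27*y^3 + 3*y^2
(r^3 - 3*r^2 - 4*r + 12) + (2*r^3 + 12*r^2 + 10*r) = 3*r^3 + 9*r^2 + 6*r + 12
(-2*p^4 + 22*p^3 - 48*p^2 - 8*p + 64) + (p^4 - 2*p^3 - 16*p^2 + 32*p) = -p^4 + 20*p^3 - 64*p^2 + 24*p + 64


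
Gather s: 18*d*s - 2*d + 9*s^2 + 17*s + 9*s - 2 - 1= -2*d + 9*s^2 + s*(18*d + 26) - 3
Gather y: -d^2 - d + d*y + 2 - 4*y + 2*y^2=-d^2 - d + 2*y^2 + y*(d - 4) + 2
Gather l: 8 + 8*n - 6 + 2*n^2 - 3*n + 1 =2*n^2 + 5*n + 3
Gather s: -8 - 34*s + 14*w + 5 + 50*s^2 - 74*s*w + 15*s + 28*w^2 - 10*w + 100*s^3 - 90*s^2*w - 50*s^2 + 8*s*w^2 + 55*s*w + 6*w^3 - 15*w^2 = 100*s^3 - 90*s^2*w + s*(8*w^2 - 19*w - 19) + 6*w^3 + 13*w^2 + 4*w - 3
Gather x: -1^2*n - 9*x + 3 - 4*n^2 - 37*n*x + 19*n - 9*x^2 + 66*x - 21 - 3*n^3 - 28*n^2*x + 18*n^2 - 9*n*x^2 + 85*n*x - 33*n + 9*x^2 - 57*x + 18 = -3*n^3 + 14*n^2 - 9*n*x^2 - 15*n + x*(-28*n^2 + 48*n)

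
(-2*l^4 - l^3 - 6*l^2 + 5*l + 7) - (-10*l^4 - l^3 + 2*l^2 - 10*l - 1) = 8*l^4 - 8*l^2 + 15*l + 8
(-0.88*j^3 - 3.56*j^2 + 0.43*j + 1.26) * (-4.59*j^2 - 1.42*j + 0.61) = 4.0392*j^5 + 17.59*j^4 + 2.5447*j^3 - 8.5656*j^2 - 1.5269*j + 0.7686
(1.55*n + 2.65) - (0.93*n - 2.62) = 0.62*n + 5.27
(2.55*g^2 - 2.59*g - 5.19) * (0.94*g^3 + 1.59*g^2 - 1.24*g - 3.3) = 2.397*g^5 + 1.6199*g^4 - 12.1587*g^3 - 13.4555*g^2 + 14.9826*g + 17.127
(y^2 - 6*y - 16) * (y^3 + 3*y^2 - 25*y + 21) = y^5 - 3*y^4 - 59*y^3 + 123*y^2 + 274*y - 336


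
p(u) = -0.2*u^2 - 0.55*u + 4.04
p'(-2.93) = 0.62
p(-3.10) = 3.82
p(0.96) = 3.33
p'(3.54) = -1.97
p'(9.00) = -4.15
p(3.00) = 0.59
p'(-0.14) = -0.49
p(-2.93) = 3.93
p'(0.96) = -0.93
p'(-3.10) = 0.69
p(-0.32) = 4.20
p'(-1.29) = -0.03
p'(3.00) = -1.75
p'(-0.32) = -0.42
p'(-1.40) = 0.01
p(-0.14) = 4.11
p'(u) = -0.4*u - 0.55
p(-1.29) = 4.42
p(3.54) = -0.41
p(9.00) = -17.11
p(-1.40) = 4.42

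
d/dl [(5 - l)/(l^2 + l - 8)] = (-l^2 - l + (l - 5)*(2*l + 1) + 8)/(l^2 + l - 8)^2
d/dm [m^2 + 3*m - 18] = 2*m + 3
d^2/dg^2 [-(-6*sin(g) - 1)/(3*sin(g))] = (cos(g)^2 + 1)/(3*sin(g)^3)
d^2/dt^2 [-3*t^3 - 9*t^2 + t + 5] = -18*t - 18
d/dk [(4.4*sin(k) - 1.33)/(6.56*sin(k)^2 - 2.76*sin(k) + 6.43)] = (-28.864*sin(k)^2 + 17.4496*sin(k) + 24.6212)*cos(k)/(43.0336*sin(k)^4 - 36.2112*sin(k)^3 + 91.9792*sin(k)^2 - 35.4936*sin(k) + 41.3449)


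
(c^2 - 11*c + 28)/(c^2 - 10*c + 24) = (c - 7)/(c - 6)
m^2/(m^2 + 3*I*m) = m/(m + 3*I)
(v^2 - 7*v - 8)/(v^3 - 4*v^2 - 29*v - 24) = 1/(v + 3)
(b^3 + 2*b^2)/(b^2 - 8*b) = b*(b + 2)/(b - 8)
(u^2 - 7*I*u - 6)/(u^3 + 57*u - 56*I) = (u - 6*I)/(u^2 + I*u + 56)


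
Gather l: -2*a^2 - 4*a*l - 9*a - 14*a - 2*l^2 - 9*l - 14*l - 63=-2*a^2 - 23*a - 2*l^2 + l*(-4*a - 23) - 63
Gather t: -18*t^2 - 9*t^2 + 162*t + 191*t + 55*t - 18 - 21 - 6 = -27*t^2 + 408*t - 45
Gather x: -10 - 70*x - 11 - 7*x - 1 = -77*x - 22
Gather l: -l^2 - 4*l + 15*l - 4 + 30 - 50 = -l^2 + 11*l - 24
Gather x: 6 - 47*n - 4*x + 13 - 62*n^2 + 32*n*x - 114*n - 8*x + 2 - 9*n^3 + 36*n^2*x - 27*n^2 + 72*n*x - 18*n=-9*n^3 - 89*n^2 - 179*n + x*(36*n^2 + 104*n - 12) + 21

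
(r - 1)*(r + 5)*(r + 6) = r^3 + 10*r^2 + 19*r - 30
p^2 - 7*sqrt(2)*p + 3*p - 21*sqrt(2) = (p + 3)*(p - 7*sqrt(2))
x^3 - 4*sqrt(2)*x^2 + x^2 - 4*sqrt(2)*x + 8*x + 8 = (x + 1)*(x - 2*sqrt(2))^2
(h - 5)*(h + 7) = h^2 + 2*h - 35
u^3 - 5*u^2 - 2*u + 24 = (u - 4)*(u - 3)*(u + 2)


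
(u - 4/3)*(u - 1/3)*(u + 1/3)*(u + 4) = u^4 + 8*u^3/3 - 49*u^2/9 - 8*u/27 + 16/27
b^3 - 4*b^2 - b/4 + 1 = (b - 4)*(b - 1/2)*(b + 1/2)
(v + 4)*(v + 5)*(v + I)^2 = v^4 + 9*v^3 + 2*I*v^3 + 19*v^2 + 18*I*v^2 - 9*v + 40*I*v - 20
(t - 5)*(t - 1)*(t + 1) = t^3 - 5*t^2 - t + 5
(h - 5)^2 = h^2 - 10*h + 25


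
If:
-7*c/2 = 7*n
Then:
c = -2*n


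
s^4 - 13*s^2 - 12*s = s*(s - 4)*(s + 1)*(s + 3)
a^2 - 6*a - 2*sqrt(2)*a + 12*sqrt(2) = (a - 6)*(a - 2*sqrt(2))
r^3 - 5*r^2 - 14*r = r*(r - 7)*(r + 2)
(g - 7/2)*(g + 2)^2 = g^3 + g^2/2 - 10*g - 14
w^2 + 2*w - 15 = (w - 3)*(w + 5)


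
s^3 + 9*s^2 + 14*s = s*(s + 2)*(s + 7)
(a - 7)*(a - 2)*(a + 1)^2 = a^4 - 7*a^3 - 3*a^2 + 19*a + 14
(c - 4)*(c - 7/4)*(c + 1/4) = c^3 - 11*c^2/2 + 89*c/16 + 7/4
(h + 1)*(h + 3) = h^2 + 4*h + 3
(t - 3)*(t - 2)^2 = t^3 - 7*t^2 + 16*t - 12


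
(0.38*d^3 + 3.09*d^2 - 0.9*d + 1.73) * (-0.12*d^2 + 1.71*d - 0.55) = -0.0456*d^5 + 0.279*d^4 + 5.1829*d^3 - 3.4461*d^2 + 3.4533*d - 0.9515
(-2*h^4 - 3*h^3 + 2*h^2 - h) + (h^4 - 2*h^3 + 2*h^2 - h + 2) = -h^4 - 5*h^3 + 4*h^2 - 2*h + 2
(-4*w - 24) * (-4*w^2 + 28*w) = 16*w^3 - 16*w^2 - 672*w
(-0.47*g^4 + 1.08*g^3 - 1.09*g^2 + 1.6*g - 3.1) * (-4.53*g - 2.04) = 2.1291*g^5 - 3.9336*g^4 + 2.7345*g^3 - 5.0244*g^2 + 10.779*g + 6.324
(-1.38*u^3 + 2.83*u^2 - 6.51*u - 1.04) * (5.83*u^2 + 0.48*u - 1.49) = -8.0454*u^5 + 15.8365*u^4 - 34.5387*u^3 - 13.4047*u^2 + 9.2007*u + 1.5496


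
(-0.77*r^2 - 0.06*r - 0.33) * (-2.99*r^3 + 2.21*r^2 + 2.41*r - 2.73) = 2.3023*r^5 - 1.5223*r^4 - 1.0016*r^3 + 1.2282*r^2 - 0.6315*r + 0.9009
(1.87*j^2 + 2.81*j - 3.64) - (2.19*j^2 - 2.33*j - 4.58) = -0.32*j^2 + 5.14*j + 0.94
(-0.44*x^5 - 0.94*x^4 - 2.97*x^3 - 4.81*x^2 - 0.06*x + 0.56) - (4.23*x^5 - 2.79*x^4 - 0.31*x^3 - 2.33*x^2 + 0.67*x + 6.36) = -4.67*x^5 + 1.85*x^4 - 2.66*x^3 - 2.48*x^2 - 0.73*x - 5.8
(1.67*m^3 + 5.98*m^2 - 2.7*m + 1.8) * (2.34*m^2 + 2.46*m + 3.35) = 3.9078*m^5 + 18.1014*m^4 + 13.9873*m^3 + 17.603*m^2 - 4.617*m + 6.03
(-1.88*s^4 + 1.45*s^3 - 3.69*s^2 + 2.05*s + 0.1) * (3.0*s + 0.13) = -5.64*s^5 + 4.1056*s^4 - 10.8815*s^3 + 5.6703*s^2 + 0.5665*s + 0.013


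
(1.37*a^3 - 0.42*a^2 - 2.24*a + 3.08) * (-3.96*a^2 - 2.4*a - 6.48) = -5.4252*a^5 - 1.6248*a^4 + 1.0008*a^3 - 4.0992*a^2 + 7.1232*a - 19.9584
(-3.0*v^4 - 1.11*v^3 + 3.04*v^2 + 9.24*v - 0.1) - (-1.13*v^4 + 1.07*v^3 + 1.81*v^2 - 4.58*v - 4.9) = -1.87*v^4 - 2.18*v^3 + 1.23*v^2 + 13.82*v + 4.8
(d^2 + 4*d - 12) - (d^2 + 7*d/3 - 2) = 5*d/3 - 10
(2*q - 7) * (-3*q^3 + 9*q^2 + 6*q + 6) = -6*q^4 + 39*q^3 - 51*q^2 - 30*q - 42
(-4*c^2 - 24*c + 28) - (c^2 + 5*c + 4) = -5*c^2 - 29*c + 24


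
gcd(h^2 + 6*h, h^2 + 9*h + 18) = h + 6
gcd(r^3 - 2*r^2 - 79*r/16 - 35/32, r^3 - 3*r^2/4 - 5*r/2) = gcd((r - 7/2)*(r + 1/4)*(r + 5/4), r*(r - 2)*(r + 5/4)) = r + 5/4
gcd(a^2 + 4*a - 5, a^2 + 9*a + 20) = a + 5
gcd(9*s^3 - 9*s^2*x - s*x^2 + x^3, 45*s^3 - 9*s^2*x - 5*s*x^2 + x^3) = -9*s^2 + x^2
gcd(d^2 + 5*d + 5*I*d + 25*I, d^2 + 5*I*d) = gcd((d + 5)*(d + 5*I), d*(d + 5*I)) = d + 5*I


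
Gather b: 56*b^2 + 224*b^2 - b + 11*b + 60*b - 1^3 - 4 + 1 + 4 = 280*b^2 + 70*b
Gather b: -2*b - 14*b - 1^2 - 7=-16*b - 8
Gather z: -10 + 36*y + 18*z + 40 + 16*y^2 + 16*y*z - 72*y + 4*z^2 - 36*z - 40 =16*y^2 - 36*y + 4*z^2 + z*(16*y - 18) - 10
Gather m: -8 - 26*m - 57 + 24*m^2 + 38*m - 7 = 24*m^2 + 12*m - 72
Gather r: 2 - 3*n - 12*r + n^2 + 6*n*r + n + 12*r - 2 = n^2 + 6*n*r - 2*n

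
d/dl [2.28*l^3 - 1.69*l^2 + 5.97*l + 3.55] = 6.84*l^2 - 3.38*l + 5.97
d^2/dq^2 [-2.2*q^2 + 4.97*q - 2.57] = -4.40000000000000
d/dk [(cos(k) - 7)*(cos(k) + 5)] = 2*(1 - cos(k))*sin(k)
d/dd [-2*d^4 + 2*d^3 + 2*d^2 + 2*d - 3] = -8*d^3 + 6*d^2 + 4*d + 2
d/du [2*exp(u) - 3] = 2*exp(u)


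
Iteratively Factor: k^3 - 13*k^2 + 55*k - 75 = (k - 5)*(k^2 - 8*k + 15) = (k - 5)*(k - 3)*(k - 5)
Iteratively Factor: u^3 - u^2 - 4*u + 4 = (u - 1)*(u^2 - 4) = (u - 2)*(u - 1)*(u + 2)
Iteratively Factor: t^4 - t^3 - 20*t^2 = (t)*(t^3 - t^2 - 20*t) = t*(t - 5)*(t^2 + 4*t) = t^2*(t - 5)*(t + 4)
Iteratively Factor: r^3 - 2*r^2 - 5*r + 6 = (r - 3)*(r^2 + r - 2) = (r - 3)*(r + 2)*(r - 1)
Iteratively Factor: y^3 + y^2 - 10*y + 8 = (y - 1)*(y^2 + 2*y - 8) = (y - 1)*(y + 4)*(y - 2)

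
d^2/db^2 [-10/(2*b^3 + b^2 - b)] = 20*(b*(6*b + 1)*(2*b^2 + b - 1) - (6*b^2 + 2*b - 1)^2)/(b^3*(2*b^2 + b - 1)^3)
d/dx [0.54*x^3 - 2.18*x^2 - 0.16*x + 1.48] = 1.62*x^2 - 4.36*x - 0.16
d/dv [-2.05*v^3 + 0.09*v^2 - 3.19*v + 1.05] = -6.15*v^2 + 0.18*v - 3.19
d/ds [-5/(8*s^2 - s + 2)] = 5*(16*s - 1)/(8*s^2 - s + 2)^2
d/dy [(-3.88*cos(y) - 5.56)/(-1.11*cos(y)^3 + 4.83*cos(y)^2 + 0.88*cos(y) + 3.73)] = (8.6136*cos(y)^3 - 0.225600000000004*cos(y)^2 - 53.7096*cos(y) + 9.5796)*sin(y)/(1.2321*cos(y)^6 - 10.7226*cos(y)^5 + 21.3753*cos(y)^4 + 0.220199999999998*cos(y)^3 + 36.8062*cos(y)^2 + 6.5648*cos(y) + 13.9129)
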